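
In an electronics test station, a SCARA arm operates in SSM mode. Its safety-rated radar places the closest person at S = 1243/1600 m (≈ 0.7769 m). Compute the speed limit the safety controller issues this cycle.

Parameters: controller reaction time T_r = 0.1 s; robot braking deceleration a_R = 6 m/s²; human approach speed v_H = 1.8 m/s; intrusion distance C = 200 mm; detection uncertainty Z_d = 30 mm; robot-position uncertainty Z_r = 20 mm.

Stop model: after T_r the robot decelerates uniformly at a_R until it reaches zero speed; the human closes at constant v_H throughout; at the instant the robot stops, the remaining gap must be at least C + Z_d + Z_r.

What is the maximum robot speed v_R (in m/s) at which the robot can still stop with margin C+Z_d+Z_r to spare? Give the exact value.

v_R_max = 3/4 m/s = 0.7500 m/s

at the boundary: (1/12)·v² + (2/5)·v + (-111/320) = 0
  disc = (2/5)² − 4·(1/12)·(-111/320) = 441/1600 ; √disc = 21/40
  v_R = (−(2/5) + 21/40) / (2·(1/12)) = 3/4 m/s
check:
T_s = v_R/a_R = (3/4)/6 = 0.1250 s
reaction-phase robot travel = 0.7500·0.1000 = 0.0750 m
braking distance = 0.7500²/(2·6.0000) = 0.0469 m
human over T_r+T_s: 1.8000·(0.1000+0.1250) = 0.4050 m
C+Z_d+Z_r = 0.2000+0.0300+0.0200 = 0.2500 m
sum ≈ 0.0750+0.0469+0.4050+0.2500 ≈ 0.7769 m = S ✓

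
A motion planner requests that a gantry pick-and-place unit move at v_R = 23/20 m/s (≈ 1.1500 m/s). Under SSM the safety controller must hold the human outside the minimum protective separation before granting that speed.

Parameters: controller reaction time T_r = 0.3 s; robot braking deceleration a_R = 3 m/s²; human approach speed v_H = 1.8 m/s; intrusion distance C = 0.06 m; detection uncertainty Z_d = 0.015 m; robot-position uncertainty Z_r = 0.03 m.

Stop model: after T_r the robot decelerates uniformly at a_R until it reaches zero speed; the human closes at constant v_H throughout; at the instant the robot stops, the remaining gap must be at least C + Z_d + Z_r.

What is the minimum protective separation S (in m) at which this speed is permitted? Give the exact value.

S_min = 4561/2400 m = 1.9004 m

stop time T_s = (23/20)/3 = 0.3833 s
robot in T_r: 1.1500·0.3000 = 0.3450 m
robot under decel: 1.1500²/(2·3.0000) = 0.2204 m
person approaches 1.8000·(0.3000+0.3833) = 1.2300 m
residual clearance needed = 0.0600+0.0150+0.0300 = 0.1050 m
S_min ≈ 0.3450+0.2204+1.2300+0.1050  ⇒  S_min = 4561/2400 m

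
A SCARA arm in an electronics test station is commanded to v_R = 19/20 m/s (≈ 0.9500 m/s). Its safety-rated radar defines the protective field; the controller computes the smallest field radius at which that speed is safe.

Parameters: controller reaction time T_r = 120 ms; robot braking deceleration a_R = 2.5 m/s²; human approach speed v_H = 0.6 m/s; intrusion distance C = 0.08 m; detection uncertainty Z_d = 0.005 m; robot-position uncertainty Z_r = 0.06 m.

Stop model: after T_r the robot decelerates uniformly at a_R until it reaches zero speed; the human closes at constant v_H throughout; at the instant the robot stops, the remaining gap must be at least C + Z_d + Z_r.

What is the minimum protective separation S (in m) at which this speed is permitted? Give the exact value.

S_min = 1479/2000 m = 0.7395 m

stop time T_s = (19/20)/(5/2) = 0.3800 s
robot in T_r: 0.9500·0.1200 = 0.1140 m
braking distance = 0.9500²/(2·2.5000) = 0.1805 m
person approaches 0.6000·(0.1200+0.3800) = 0.3000 m
margins: 0.0800+0.0050+0.0600 = 0.1450 m
S_min ≈ 0.1140+0.1805+0.3000+0.1450  ⇒  S_min = 1479/2000 m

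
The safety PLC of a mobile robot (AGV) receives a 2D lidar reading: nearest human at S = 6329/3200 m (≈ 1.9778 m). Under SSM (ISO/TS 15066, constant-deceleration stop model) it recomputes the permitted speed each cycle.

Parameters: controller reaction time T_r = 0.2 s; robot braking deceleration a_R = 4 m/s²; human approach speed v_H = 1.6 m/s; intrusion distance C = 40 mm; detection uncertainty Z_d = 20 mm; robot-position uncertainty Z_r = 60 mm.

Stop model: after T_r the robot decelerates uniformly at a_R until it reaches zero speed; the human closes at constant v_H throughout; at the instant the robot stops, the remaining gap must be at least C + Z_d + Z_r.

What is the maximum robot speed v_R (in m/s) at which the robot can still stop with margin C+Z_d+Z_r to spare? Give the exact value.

v_R_max = 37/20 m/s = 1.8500 m/s

at the boundary: (1/8)·v² + (3/5)·v + (-4921/3200) = 0
  disc = (3/5)² − 4·(1/8)·(-4921/3200) = 289/256 ; √disc = 17/16
  v_R = (−(3/5) + 17/16) / (2·(1/8)) = 37/20 m/s
check:
stop time T_s = (37/20)/4 = 0.4625 s
robot in T_r: 1.8500·0.2000 = 0.3700 m
robot covers 1.8500·0.4625 − ½·4.0000·0.4625² = 0.4278 m while stopping
human over T_r+T_s: 1.6000·(0.2000+0.4625) = 1.0600 m
residual clearance needed = 0.0400+0.0200+0.0600 = 0.1200 m
sum ≈ 0.3700+0.4278+1.0600+0.1200 ≈ 1.9778 m = S ✓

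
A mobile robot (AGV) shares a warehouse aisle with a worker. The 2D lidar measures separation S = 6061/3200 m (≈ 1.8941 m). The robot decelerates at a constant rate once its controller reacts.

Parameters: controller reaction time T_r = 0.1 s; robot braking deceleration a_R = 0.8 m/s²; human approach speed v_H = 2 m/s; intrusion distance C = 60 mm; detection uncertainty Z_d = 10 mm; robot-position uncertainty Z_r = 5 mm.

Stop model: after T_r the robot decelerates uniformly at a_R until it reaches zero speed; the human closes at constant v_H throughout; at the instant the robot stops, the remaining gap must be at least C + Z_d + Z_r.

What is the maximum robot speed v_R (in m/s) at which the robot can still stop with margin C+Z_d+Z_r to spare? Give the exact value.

v_R_max = 11/20 m/s = 0.5500 m/s

collect terms ⇒ (5/8)·v_R² + (13/5)·v_R + (-5181/3200) = 0
  disc = (13/5)² − 4·(5/8)·(-5181/3200) = 69169/6400 ; √disc = 263/80
  v_R = (−(13/5) + 263/80) / (2·(5/8)) = 11/20 m/s
check:
stop time T_s = (11/20)/(4/5) = 0.6875 s
reaction-phase robot travel = 0.5500·0.1000 = 0.0550 m
braking distance = 0.5500²/(2·0.8000) = 0.1891 m
human over T_r+T_s: 2.0000·(0.1000+0.6875) = 1.5750 m
margins: 0.0600+0.0100+0.0050 = 0.0750 m
sum ≈ 0.0550+0.1891+1.5750+0.0750 ≈ 1.8941 m = S ✓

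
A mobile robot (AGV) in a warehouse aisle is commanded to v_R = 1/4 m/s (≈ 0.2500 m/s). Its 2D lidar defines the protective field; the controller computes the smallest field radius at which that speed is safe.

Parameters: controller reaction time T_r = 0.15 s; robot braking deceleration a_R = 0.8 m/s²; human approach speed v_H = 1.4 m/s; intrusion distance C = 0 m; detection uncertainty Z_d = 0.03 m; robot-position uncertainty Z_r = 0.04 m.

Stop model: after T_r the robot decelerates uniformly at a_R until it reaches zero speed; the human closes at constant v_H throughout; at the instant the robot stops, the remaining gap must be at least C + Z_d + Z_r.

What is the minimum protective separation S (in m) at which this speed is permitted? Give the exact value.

S_min = 2541/3200 m = 0.7941 m

stop time T_s = (1/4)/(4/5) = 0.3125 s
robot covers v_R·T_r = 0.2500·0.1500 = 0.0375 m before braking
braking distance = 0.2500²/(2·0.8000) = 0.0391 m
person approaches 1.4000·(0.1500+0.3125) = 0.6475 m
margins: 0.0000+0.0300+0.0400 = 0.0700 m
S_min ≈ 0.0375+0.0391+0.6475+0.0700  ⇒  S_min = 2541/3200 m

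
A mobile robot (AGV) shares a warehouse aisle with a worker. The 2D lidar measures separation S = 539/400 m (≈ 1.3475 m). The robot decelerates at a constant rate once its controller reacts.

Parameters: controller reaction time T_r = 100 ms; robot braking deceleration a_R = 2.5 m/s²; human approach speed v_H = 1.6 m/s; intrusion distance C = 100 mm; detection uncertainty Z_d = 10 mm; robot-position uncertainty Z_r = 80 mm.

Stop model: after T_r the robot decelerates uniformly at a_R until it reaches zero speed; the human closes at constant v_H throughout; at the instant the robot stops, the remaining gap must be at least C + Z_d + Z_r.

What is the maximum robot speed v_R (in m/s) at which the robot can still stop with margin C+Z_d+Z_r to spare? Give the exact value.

v_R_max = 21/20 m/s = 1.0500 m/s

at the boundary: (1/5)·v² + (37/50)·v + (-399/400) = 0
  disc = (37/50)² − 4·(1/5)·(-399/400) = 841/625 ; √disc = 29/25
  v_R = (−(37/50) + 29/25) / (2·(1/5)) = 21/20 m/s
check:
stop time T_s = (21/20)/(5/2) = 0.4200 s
reaction-phase robot travel = 1.0500·0.1000 = 0.1050 m
braking distance = 1.0500²/(2·2.5000) = 0.2205 m
human over T_r+T_s: 1.6000·(0.1000+0.4200) = 0.8320 m
residual clearance needed = 0.1000+0.0100+0.0800 = 0.1900 m
sum ≈ 0.1050+0.2205+0.8320+0.1900 ≈ 1.3475 m = S ✓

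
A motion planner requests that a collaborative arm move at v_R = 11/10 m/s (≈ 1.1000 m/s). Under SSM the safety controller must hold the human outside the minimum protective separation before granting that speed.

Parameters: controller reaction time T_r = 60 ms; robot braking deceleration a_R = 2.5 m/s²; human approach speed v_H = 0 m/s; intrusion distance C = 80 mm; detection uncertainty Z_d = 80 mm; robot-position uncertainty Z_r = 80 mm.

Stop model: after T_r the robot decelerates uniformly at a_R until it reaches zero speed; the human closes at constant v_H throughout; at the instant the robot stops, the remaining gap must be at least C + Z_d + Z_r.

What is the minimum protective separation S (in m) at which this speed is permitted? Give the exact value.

S_min = 137/250 m = 0.5480 m

stop time T_s = (11/10)/(5/2) = 0.4400 s
robot in T_r: 1.1000·0.0600 = 0.0660 m
robot covers 1.1000·0.4400 − ½·2.5000·0.4400² = 0.2420 m while stopping
human closes 0.0000·0.5000 = 0.0000 m
C+Z_d+Z_r = 0.0800+0.0800+0.0800 = 0.2400 m
S_min ≈ 0.0660+0.2420+0.0000+0.2400  ⇒  S_min = 137/250 m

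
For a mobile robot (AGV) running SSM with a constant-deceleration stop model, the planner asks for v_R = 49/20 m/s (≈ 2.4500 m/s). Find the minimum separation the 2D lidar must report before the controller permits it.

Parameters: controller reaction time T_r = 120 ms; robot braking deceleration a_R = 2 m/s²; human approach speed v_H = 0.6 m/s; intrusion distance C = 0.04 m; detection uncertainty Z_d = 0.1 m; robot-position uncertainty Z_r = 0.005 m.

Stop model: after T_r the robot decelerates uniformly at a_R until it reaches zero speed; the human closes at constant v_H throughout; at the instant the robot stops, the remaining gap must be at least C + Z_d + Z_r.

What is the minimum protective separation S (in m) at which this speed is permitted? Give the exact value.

S_min = 21973/8000 m = 2.7466 m

braking lasts T_s = (49/20)/2 = 1.2250 s
reaction-phase robot travel = 2.4500·0.1200 = 0.2940 m
robot covers 2.4500·1.2250 − ½·2.0000·1.2250² = 1.5006 m while stopping
human over T_r+T_s: 0.6000·(0.1200+1.2250) = 0.8070 m
margins: 0.0400+0.1000+0.0050 = 0.1450 m
S_min ≈ 0.2940+1.5006+0.8070+0.1450  ⇒  S_min = 21973/8000 m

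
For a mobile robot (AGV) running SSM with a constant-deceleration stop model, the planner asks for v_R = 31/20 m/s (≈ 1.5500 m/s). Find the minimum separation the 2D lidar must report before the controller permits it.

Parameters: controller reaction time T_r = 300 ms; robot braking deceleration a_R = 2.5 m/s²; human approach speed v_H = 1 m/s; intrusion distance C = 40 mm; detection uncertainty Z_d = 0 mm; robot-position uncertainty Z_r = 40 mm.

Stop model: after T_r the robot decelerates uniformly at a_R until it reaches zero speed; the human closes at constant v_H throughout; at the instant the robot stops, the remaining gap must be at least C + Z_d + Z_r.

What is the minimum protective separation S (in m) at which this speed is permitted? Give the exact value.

braking lasts T_s = (31/20)/(5/2) = 0.6200 s
robot covers v_R·T_r = 1.5500·0.3000 = 0.4650 m before braking
robot under decel: 1.5500²/(2·2.5000) = 0.4805 m
person approaches 1.0000·(0.3000+0.6200) = 0.9200 m
C+Z_d+Z_r = 0.0400+0.0000+0.0400 = 0.0800 m
S_min ≈ 0.4650+0.4805+0.9200+0.0800  ⇒  S_min = 3891/2000 m

S_min = 3891/2000 m = 1.9455 m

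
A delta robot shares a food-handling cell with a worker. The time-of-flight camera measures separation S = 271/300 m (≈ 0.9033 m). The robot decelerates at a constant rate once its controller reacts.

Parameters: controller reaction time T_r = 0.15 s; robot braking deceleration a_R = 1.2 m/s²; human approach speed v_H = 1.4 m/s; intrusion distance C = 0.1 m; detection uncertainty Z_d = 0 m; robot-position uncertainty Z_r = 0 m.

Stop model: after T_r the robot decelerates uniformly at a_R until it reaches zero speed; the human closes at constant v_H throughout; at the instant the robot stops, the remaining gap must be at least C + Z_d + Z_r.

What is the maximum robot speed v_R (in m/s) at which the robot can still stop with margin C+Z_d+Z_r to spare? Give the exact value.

v_R_max = 2/5 m/s = 0.4000 m/s

collect terms ⇒ (5/12)·v_R² + (79/60)·v_R + (-89/150) = 0
  disc = (79/60)² − 4·(5/12)·(-89/150) = 1089/400 ; √disc = 33/20
  v_R = (−(79/60) + 33/20) / (2·(5/12)) = 2/5 m/s
check:
T_s = v_R/a_R = (2/5)/(6/5) = 0.3333 s
robot covers v_R·T_r = 0.4000·0.1500 = 0.0600 m before braking
robot covers 0.4000·0.3333 − ½·1.2000·0.3333² = 0.0667 m while stopping
person approaches 1.4000·(0.1500+0.3333) = 0.6767 m
C+Z_d+Z_r = 0.1000+0.0000+0.0000 = 0.1000 m
sum ≈ 0.0600+0.0667+0.6767+0.1000 ≈ 0.9033 m = S ✓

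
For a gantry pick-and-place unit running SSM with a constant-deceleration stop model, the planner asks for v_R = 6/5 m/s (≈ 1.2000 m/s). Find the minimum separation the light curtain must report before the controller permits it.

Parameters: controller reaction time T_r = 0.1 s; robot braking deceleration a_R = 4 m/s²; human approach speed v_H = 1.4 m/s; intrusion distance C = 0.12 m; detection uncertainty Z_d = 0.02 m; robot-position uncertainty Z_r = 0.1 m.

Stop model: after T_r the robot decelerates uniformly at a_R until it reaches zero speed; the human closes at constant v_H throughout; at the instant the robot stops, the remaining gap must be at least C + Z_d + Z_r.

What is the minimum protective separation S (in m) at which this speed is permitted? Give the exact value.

braking lasts T_s = (6/5)/4 = 0.3000 s
reaction-phase robot travel = 1.2000·0.1000 = 0.1200 m
robot under decel: 1.2000²/(2·4.0000) = 0.1800 m
human over T_r+T_s: 1.4000·(0.1000+0.3000) = 0.5600 m
C+Z_d+Z_r = 0.1200+0.0200+0.1000 = 0.2400 m
S_min ≈ 0.1200+0.1800+0.5600+0.2400  ⇒  S_min = 11/10 m

S_min = 11/10 m = 1.1000 m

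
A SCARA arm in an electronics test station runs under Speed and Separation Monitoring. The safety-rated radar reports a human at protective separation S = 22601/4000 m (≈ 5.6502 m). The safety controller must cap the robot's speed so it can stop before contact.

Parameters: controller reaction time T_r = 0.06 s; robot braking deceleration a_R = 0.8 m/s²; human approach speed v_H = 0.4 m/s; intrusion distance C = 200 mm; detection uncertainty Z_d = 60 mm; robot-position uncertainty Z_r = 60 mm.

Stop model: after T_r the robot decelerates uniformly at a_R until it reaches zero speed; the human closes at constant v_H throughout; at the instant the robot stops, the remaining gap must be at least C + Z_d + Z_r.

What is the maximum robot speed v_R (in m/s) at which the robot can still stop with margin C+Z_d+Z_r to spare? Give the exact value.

v_R_max = 5/2 m/s = 2.5000 m/s

at the boundary: (5/8)·v² + (14/25)·v + (-849/160) = 0
  disc = (14/25)² − 4·(5/8)·(-849/160) = 543169/40000 ; √disc = 737/200
  v_R = (−(14/25) + 737/200) / (2·(5/8)) = 5/2 m/s
check:
stop time T_s = (5/2)/(4/5) = 3.1250 s
reaction-phase robot travel = 2.5000·0.0600 = 0.1500 m
braking distance = 2.5000²/(2·0.8000) = 3.9062 m
human over T_r+T_s: 0.4000·(0.0600+3.1250) = 1.2740 m
C+Z_d+Z_r = 0.2000+0.0600+0.0600 = 0.3200 m
sum ≈ 0.1500+3.9062+1.2740+0.3200 ≈ 5.6502 m = S ✓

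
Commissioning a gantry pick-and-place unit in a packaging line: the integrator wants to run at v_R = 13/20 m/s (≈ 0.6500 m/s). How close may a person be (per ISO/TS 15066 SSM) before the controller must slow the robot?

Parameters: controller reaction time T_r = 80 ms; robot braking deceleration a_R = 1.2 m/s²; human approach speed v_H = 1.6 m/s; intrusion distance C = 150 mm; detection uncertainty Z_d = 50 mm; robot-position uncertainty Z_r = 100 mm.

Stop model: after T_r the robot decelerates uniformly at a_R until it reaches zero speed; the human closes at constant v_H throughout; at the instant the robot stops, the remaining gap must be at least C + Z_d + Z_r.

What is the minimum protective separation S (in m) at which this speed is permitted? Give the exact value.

S_min = 7309/4800 m = 1.5227 m

stop time T_s = (13/20)/(6/5) = 0.5417 s
reaction-phase robot travel = 0.6500·0.0800 = 0.0520 m
braking distance = 0.6500²/(2·1.2000) = 0.1760 m
human closes 1.6000·0.6217 = 0.9947 m
residual clearance needed = 0.1500+0.0500+0.1000 = 0.3000 m
S_min ≈ 0.0520+0.1760+0.9947+0.3000  ⇒  S_min = 7309/4800 m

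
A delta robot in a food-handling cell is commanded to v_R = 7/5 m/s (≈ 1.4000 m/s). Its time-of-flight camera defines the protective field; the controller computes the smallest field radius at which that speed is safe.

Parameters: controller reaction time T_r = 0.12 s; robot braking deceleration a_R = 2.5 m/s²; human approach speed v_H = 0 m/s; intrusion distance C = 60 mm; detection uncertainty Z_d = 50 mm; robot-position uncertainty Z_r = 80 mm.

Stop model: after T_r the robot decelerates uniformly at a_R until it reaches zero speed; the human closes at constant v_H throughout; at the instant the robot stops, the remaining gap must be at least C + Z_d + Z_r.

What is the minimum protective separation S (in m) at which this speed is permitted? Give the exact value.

S_min = 3/4 m = 0.7500 m

stop time T_s = (7/5)/(5/2) = 0.5600 s
reaction-phase robot travel = 1.4000·0.1200 = 0.1680 m
robot under decel: 1.4000²/(2·2.5000) = 0.3920 m
human over T_r+T_s: 0.0000·(0.1200+0.5600) = 0.0000 m
C+Z_d+Z_r = 0.0600+0.0500+0.0800 = 0.1900 m
S_min ≈ 0.1680+0.3920+0.0000+0.1900  ⇒  S_min = 3/4 m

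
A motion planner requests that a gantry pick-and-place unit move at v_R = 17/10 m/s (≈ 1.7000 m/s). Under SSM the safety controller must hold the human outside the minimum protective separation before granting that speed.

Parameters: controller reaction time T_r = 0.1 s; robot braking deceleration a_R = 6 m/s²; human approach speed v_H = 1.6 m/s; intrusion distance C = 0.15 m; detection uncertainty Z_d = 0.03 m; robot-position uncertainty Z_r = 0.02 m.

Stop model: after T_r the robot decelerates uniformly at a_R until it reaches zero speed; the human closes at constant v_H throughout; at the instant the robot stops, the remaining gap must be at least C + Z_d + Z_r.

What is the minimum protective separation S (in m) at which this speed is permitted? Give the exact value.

T_s = v_R/a_R = (17/10)/6 = 0.2833 s
reaction-phase robot travel = 1.7000·0.1000 = 0.1700 m
robot covers 1.7000·0.2833 − ½·6.0000·0.2833² = 0.2408 m while stopping
human closes 1.6000·0.3833 = 0.6133 m
C+Z_d+Z_r = 0.1500+0.0300+0.0200 = 0.2000 m
S_min ≈ 0.1700+0.2408+0.6133+0.2000  ⇒  S_min = 1469/1200 m

S_min = 1469/1200 m = 1.2242 m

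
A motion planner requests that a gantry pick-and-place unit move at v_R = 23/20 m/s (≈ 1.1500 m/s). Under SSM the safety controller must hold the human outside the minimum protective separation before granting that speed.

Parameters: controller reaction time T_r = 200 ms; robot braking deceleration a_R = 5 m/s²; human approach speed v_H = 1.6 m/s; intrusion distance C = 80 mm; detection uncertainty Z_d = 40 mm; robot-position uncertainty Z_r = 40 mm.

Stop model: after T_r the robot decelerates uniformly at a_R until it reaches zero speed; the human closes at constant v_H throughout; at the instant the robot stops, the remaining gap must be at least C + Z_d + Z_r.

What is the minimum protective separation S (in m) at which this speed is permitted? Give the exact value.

T_s = v_R/a_R = (23/20)/5 = 0.2300 s
robot in T_r: 1.1500·0.2000 = 0.2300 m
robot covers 1.1500·0.2300 − ½·5.0000·0.2300² = 0.1323 m while stopping
person approaches 1.6000·(0.2000+0.2300) = 0.6880 m
C+Z_d+Z_r = 0.0800+0.0400+0.0400 = 0.1600 m
S_min ≈ 0.2300+0.1323+0.6880+0.1600  ⇒  S_min = 4841/4000 m

S_min = 4841/4000 m = 1.2103 m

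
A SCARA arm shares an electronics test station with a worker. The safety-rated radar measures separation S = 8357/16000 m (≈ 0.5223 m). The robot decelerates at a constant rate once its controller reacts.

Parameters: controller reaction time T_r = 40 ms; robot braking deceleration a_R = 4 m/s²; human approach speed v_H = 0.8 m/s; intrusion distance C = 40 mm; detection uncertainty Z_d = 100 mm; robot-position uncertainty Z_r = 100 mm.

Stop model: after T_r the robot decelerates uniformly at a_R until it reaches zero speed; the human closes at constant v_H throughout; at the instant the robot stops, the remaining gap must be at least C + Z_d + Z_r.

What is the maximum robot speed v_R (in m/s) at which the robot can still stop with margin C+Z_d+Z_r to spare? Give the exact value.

quadratic (1/8)·v² + (6/25)·v + (-801/3200) = 0
  disc = (6/25)² − 4·(1/8)·(-801/3200) = 29241/160000 ; √disc = 171/400
  v_R = (−(6/25) + 171/400) / (2·(1/8)) = 3/4 m/s
check:
T_s = v_R/a_R = (3/4)/4 = 0.1875 s
robot in T_r: 0.7500·0.0400 = 0.0300 m
robot covers 0.7500·0.1875 − ½·4.0000·0.1875² = 0.0703 m while stopping
human closes 0.8000·0.2275 = 0.1820 m
C+Z_d+Z_r = 0.0400+0.1000+0.1000 = 0.2400 m
sum ≈ 0.0300+0.0703+0.1820+0.2400 ≈ 0.5223 m = S ✓

v_R_max = 3/4 m/s = 0.7500 m/s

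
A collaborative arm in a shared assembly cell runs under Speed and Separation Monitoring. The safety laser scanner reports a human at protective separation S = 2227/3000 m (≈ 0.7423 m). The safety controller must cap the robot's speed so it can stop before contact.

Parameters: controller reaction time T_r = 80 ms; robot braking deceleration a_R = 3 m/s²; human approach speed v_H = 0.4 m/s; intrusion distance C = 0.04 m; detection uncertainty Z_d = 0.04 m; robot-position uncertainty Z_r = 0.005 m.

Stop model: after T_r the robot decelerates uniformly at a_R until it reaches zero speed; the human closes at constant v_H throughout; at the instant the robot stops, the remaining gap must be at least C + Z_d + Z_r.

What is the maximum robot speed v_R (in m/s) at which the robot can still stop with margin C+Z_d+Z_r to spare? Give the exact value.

quadratic (1/6)·v² + (16/75)·v + (-469/750) = 0
  disc = (16/75)² − 4·(1/6)·(-469/750) = 289/625 ; √disc = 17/25
  v_R = (−(16/75) + 17/25) / (2·(1/6)) = 7/5 m/s
check:
stop time T_s = (7/5)/3 = 0.4667 s
reaction-phase robot travel = 1.4000·0.0800 = 0.1120 m
robot under decel: 1.4000²/(2·3.0000) = 0.3267 m
human over T_r+T_s: 0.4000·(0.0800+0.4667) = 0.2187 m
C+Z_d+Z_r = 0.0400+0.0400+0.0050 = 0.0850 m
sum ≈ 0.1120+0.3267+0.2187+0.0850 ≈ 0.7423 m = S ✓

v_R_max = 7/5 m/s = 1.4000 m/s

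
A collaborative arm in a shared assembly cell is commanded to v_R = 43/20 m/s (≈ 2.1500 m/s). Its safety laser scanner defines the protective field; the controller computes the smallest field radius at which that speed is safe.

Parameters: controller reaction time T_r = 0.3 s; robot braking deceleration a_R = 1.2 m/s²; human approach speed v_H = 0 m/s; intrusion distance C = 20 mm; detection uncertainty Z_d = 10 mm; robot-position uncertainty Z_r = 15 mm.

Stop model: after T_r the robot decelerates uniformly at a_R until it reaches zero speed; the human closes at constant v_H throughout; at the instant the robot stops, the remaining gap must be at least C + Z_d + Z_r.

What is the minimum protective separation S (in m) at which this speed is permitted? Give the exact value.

stop time T_s = (43/20)/(6/5) = 1.7917 s
robot in T_r: 2.1500·0.3000 = 0.6450 m
robot under decel: 2.1500²/(2·1.2000) = 1.9260 m
human closes 0.0000·2.0917 = 0.0000 m
C+Z_d+Z_r = 0.0200+0.0100+0.0150 = 0.0450 m
S_min ≈ 0.6450+1.9260+0.0000+0.0450  ⇒  S_min = 12557/4800 m

S_min = 12557/4800 m = 2.6160 m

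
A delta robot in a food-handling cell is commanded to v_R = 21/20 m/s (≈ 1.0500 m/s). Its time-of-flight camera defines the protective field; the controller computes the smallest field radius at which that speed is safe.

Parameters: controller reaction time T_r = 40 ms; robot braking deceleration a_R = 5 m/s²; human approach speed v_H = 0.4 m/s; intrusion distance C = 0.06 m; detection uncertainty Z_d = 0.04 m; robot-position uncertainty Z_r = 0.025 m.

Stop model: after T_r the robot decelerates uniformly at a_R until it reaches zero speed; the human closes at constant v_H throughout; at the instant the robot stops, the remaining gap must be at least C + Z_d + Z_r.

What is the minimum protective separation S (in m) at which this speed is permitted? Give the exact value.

S_min = 1509/4000 m = 0.3772 m

T_s = v_R/a_R = (21/20)/5 = 0.2100 s
robot covers v_R·T_r = 1.0500·0.0400 = 0.0420 m before braking
robot under decel: 1.0500²/(2·5.0000) = 0.1103 m
human closes 0.4000·0.2500 = 0.1000 m
C+Z_d+Z_r = 0.0600+0.0400+0.0250 = 0.1250 m
S_min ≈ 0.0420+0.1103+0.1000+0.1250  ⇒  S_min = 1509/4000 m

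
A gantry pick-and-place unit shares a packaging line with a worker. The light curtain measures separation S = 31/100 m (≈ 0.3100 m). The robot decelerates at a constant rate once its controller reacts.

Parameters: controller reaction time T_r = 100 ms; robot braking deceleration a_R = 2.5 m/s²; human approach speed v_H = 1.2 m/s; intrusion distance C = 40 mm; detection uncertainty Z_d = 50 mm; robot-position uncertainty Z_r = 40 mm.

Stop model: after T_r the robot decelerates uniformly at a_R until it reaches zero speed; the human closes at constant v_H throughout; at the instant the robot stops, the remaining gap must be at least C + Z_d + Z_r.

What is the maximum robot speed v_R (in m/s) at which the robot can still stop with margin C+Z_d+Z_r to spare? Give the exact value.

v_R_max = 1/10 m/s = 0.1000 m/s

collect terms ⇒ (1/5)·v_R² + (29/50)·v_R + (-3/50) = 0
  disc = (29/50)² − 4·(1/5)·(-3/50) = 961/2500 ; √disc = 31/50
  v_R = (−(29/50) + 31/50) / (2·(1/5)) = 1/10 m/s
check:
stop time T_s = (1/10)/(5/2) = 0.0400 s
robot covers v_R·T_r = 0.1000·0.1000 = 0.0100 m before braking
braking distance = 0.1000²/(2·2.5000) = 0.0020 m
human closes 1.2000·0.1400 = 0.1680 m
C+Z_d+Z_r = 0.0400+0.0500+0.0400 = 0.1300 m
sum ≈ 0.0100+0.0020+0.1680+0.1300 ≈ 0.3100 m = S ✓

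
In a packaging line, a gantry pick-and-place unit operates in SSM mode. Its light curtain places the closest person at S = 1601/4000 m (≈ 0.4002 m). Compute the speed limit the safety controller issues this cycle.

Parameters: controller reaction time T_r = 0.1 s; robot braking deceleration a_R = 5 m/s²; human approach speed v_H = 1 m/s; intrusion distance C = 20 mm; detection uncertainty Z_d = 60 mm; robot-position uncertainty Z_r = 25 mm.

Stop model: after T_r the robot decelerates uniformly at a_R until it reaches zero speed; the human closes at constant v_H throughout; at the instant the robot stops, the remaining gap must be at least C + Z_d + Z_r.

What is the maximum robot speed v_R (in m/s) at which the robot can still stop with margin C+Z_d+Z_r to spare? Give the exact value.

at the boundary: (1/10)·v² + (3/10)·v + (-781/4000) = 0
  disc = (3/10)² − 4·(1/10)·(-781/4000) = 1681/10000 ; √disc = 41/100
  v_R = (−(3/10) + 41/100) / (2·(1/10)) = 11/20 m/s
check:
braking lasts T_s = (11/20)/5 = 0.1100 s
robot in T_r: 0.5500·0.1000 = 0.0550 m
robot under decel: 0.5500²/(2·5.0000) = 0.0302 m
human closes 1.0000·0.2100 = 0.2100 m
residual clearance needed = 0.0200+0.0600+0.0250 = 0.1050 m
sum ≈ 0.0550+0.0302+0.2100+0.1050 ≈ 0.4002 m = S ✓

v_R_max = 11/20 m/s = 0.5500 m/s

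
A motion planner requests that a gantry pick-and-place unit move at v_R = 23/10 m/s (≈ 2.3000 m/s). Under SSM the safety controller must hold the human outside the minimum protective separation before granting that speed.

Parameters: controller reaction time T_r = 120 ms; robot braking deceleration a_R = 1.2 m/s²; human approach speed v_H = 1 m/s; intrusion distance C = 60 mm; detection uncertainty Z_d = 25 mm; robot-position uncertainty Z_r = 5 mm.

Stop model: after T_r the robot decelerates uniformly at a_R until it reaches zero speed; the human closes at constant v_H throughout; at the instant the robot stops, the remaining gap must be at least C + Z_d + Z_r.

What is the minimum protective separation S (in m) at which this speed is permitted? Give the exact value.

braking lasts T_s = (23/10)/(6/5) = 1.9167 s
reaction-phase robot travel = 2.3000·0.1200 = 0.2760 m
braking distance = 2.3000²/(2·1.2000) = 2.2042 m
person approaches 1.0000·(0.1200+1.9167) = 2.0367 m
margins: 0.0600+0.0250+0.0050 = 0.0900 m
S_min ≈ 0.2760+2.2042+2.0367+0.0900  ⇒  S_min = 27641/6000 m

S_min = 27641/6000 m = 4.6068 m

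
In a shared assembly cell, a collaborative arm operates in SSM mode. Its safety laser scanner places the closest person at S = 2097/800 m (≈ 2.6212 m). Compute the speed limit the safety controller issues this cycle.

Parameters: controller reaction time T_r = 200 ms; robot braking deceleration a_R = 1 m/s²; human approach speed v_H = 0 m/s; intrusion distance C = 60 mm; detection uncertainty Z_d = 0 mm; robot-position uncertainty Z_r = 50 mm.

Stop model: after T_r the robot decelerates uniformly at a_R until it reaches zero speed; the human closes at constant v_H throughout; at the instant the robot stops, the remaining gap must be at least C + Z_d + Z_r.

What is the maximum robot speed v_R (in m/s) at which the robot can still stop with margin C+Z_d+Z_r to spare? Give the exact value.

quadratic (1/2)·v² + (1/5)·v + (-2009/800) = 0
  disc = (1/5)² − 4·(1/2)·(-2009/800) = 81/16 ; √disc = 9/4
  v_R = (−(1/5) + 9/4) / (2·(1/2)) = 41/20 m/s
check:
braking lasts T_s = (41/20)/1 = 2.0500 s
robot in T_r: 2.0500·0.2000 = 0.4100 m
robot covers 2.0500·2.0500 − ½·1.0000·2.0500² = 2.1012 m while stopping
person approaches 0.0000·(0.2000+2.0500) = 0.0000 m
C+Z_d+Z_r = 0.0600+0.0000+0.0500 = 0.1100 m
sum ≈ 0.4100+2.1012+0.0000+0.1100 ≈ 2.6212 m = S ✓

v_R_max = 41/20 m/s = 2.0500 m/s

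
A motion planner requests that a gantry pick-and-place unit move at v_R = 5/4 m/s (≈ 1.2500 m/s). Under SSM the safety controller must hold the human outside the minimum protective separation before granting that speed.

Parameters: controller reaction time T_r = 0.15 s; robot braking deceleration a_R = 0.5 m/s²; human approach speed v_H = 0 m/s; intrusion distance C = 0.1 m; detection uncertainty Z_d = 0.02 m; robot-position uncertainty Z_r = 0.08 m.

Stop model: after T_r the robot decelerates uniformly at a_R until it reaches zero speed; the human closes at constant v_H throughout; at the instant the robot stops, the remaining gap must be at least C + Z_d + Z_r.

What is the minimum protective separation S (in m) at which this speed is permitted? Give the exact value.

S_min = 39/20 m = 1.9500 m

stop time T_s = (5/4)/(1/2) = 2.5000 s
reaction-phase robot travel = 1.2500·0.1500 = 0.1875 m
robot under decel: 1.2500²/(2·0.5000) = 1.5625 m
person approaches 0.0000·(0.1500+2.5000) = 0.0000 m
C+Z_d+Z_r = 0.1000+0.0200+0.0800 = 0.2000 m
S_min ≈ 0.1875+1.5625+0.0000+0.2000  ⇒  S_min = 39/20 m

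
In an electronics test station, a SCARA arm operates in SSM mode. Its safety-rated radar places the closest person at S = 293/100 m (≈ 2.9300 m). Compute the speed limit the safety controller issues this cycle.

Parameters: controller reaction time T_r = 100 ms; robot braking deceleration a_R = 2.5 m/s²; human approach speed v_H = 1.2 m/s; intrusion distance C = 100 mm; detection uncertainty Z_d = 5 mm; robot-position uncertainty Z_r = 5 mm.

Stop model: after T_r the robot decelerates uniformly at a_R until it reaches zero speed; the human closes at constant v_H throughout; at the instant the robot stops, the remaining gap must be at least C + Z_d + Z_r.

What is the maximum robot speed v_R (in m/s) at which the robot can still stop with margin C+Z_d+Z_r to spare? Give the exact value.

v_R_max = 5/2 m/s = 2.5000 m/s

quadratic (1/5)·v² + (29/50)·v + (-27/10) = 0
  disc = (29/50)² − 4·(1/5)·(-27/10) = 6241/2500 ; √disc = 79/50
  v_R = (−(29/50) + 79/50) / (2·(1/5)) = 5/2 m/s
check:
T_s = v_R/a_R = (5/2)/(5/2) = 1.0000 s
robot in T_r: 2.5000·0.1000 = 0.2500 m
braking distance = 2.5000²/(2·2.5000) = 1.2500 m
human over T_r+T_s: 1.2000·(0.1000+1.0000) = 1.3200 m
residual clearance needed = 0.1000+0.0050+0.0050 = 0.1100 m
sum ≈ 0.2500+1.2500+1.3200+0.1100 ≈ 2.9300 m = S ✓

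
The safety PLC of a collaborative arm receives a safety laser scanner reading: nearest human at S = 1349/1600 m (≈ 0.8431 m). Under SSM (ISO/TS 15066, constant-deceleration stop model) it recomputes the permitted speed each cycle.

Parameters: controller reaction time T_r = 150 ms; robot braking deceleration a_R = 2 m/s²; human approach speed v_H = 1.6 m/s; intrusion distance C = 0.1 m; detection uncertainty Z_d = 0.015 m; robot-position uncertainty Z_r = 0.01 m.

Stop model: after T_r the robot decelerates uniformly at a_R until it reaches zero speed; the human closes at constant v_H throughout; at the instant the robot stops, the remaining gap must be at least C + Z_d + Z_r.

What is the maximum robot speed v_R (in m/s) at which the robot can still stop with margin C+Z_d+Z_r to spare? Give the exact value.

at the boundary: (1/4)·v² + (19/20)·v + (-153/320) = 0
  disc = (19/20)² − 4·(1/4)·(-153/320) = 2209/1600 ; √disc = 47/40
  v_R = (−(19/20) + 47/40) / (2·(1/4)) = 9/20 m/s
check:
braking lasts T_s = (9/20)/2 = 0.2250 s
reaction-phase robot travel = 0.4500·0.1500 = 0.0675 m
braking distance = 0.4500²/(2·2.0000) = 0.0506 m
human over T_r+T_s: 1.6000·(0.1500+0.2250) = 0.6000 m
C+Z_d+Z_r = 0.1000+0.0150+0.0100 = 0.1250 m
sum ≈ 0.0675+0.0506+0.6000+0.1250 ≈ 0.8431 m = S ✓

v_R_max = 9/20 m/s = 0.4500 m/s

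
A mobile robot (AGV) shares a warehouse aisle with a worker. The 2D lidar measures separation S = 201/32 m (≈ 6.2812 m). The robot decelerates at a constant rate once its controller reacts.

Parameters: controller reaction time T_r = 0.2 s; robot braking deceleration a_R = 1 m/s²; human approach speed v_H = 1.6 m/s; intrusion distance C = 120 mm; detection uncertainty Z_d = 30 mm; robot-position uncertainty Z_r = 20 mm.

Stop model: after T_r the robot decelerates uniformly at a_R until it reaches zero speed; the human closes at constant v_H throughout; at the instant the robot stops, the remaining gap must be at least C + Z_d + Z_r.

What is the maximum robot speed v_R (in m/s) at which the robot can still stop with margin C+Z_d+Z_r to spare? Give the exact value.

v_R_max = 41/20 m/s = 2.0500 m/s

collect terms ⇒ (1/2)·v_R² + (9/5)·v_R + (-4633/800) = 0
  disc = (9/5)² − 4·(1/2)·(-4633/800) = 5929/400 ; √disc = 77/20
  v_R = (−(9/5) + 77/20) / (2·(1/2)) = 41/20 m/s
check:
braking lasts T_s = (41/20)/1 = 2.0500 s
robot in T_r: 2.0500·0.2000 = 0.4100 m
robot covers 2.0500·2.0500 − ½·1.0000·2.0500² = 2.1012 m while stopping
person approaches 1.6000·(0.2000+2.0500) = 3.6000 m
residual clearance needed = 0.1200+0.0300+0.0200 = 0.1700 m
sum ≈ 0.4100+2.1012+3.6000+0.1700 ≈ 6.2812 m = S ✓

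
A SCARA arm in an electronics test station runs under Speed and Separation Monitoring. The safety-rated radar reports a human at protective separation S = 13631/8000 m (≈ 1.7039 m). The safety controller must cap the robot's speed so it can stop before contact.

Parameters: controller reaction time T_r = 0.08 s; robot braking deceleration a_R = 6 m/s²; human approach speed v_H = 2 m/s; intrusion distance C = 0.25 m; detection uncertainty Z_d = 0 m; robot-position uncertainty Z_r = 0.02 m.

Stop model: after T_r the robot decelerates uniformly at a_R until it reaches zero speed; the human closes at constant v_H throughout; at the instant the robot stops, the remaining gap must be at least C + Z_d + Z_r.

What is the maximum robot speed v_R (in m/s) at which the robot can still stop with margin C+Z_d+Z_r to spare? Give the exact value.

v_R_max = 43/20 m/s = 2.1500 m/s

at the boundary: (1/12)·v² + (31/75)·v + (-10191/8000) = 0
  disc = (31/75)² − 4·(1/12)·(-10191/8000) = 214369/360000 ; √disc = 463/600
  v_R = (−(31/75) + 463/600) / (2·(1/12)) = 43/20 m/s
check:
braking lasts T_s = (43/20)/6 = 0.3583 s
reaction-phase robot travel = 2.1500·0.0800 = 0.1720 m
braking distance = 2.1500²/(2·6.0000) = 0.3852 m
person approaches 2.0000·(0.0800+0.3583) = 0.8767 m
margins: 0.2500+0.0000+0.0200 = 0.2700 m
sum ≈ 0.1720+0.3852+0.8767+0.2700 ≈ 1.7039 m = S ✓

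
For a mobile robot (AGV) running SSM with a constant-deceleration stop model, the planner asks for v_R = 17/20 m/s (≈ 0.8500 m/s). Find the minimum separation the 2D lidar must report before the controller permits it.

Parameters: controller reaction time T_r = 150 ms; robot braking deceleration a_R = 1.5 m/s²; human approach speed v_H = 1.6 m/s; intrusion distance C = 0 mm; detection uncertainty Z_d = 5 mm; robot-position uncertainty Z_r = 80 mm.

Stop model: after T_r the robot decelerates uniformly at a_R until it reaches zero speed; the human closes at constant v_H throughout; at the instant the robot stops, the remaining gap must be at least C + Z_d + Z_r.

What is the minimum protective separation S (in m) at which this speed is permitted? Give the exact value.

S_min = 8/5 m = 1.6000 m

T_s = v_R/a_R = (17/20)/(3/2) = 0.5667 s
reaction-phase robot travel = 0.8500·0.1500 = 0.1275 m
braking distance = 0.8500²/(2·1.5000) = 0.2408 m
human closes 1.6000·0.7167 = 1.1467 m
residual clearance needed = 0.0000+0.0050+0.0800 = 0.0850 m
S_min ≈ 0.1275+0.2408+1.1467+0.0850  ⇒  S_min = 8/5 m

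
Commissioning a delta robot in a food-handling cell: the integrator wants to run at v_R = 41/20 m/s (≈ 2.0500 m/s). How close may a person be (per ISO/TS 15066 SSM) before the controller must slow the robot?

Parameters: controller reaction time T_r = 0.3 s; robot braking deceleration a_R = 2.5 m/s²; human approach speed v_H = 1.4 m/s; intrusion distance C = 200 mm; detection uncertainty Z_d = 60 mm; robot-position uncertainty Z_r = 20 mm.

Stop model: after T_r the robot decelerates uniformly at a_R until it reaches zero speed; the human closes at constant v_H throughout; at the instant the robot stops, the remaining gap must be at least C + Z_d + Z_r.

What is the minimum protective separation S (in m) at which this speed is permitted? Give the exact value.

S_min = 6607/2000 m = 3.3035 m

stop time T_s = (41/20)/(5/2) = 0.8200 s
reaction-phase robot travel = 2.0500·0.3000 = 0.6150 m
braking distance = 2.0500²/(2·2.5000) = 0.8405 m
human over T_r+T_s: 1.4000·(0.3000+0.8200) = 1.5680 m
C+Z_d+Z_r = 0.2000+0.0600+0.0200 = 0.2800 m
S_min ≈ 0.6150+0.8405+1.5680+0.2800  ⇒  S_min = 6607/2000 m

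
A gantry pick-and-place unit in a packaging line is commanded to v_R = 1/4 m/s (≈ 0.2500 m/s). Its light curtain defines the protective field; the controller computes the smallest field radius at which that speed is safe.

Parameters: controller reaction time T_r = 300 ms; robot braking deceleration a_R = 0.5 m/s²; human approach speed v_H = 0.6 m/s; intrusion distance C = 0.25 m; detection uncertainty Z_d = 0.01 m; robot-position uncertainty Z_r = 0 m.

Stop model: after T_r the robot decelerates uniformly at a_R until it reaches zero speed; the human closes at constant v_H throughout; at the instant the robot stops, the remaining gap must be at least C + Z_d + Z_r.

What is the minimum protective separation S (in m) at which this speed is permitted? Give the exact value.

stop time T_s = (1/4)/(1/2) = 0.5000 s
robot in T_r: 0.2500·0.3000 = 0.0750 m
robot under decel: 0.2500²/(2·0.5000) = 0.0625 m
person approaches 0.6000·(0.3000+0.5000) = 0.4800 m
C+Z_d+Z_r = 0.2500+0.0100+0.0000 = 0.2600 m
S_min ≈ 0.0750+0.0625+0.4800+0.2600  ⇒  S_min = 351/400 m

S_min = 351/400 m = 0.8775 m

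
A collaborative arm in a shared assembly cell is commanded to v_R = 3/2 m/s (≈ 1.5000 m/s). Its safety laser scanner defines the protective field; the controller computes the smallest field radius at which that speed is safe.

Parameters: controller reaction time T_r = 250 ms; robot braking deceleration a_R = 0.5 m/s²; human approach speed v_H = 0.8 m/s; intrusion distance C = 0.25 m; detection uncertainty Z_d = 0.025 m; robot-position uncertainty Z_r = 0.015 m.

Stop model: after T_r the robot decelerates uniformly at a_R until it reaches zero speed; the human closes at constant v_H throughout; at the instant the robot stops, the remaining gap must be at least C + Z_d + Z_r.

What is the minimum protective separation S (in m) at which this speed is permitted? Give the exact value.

stop time T_s = (3/2)/(1/2) = 3.0000 s
reaction-phase robot travel = 1.5000·0.2500 = 0.3750 m
robot covers 1.5000·3.0000 − ½·0.5000·3.0000² = 2.2500 m while stopping
human over T_r+T_s: 0.8000·(0.2500+3.0000) = 2.6000 m
C+Z_d+Z_r = 0.2500+0.0250+0.0150 = 0.2900 m
S_min ≈ 0.3750+2.2500+2.6000+0.2900  ⇒  S_min = 1103/200 m

S_min = 1103/200 m = 5.5150 m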